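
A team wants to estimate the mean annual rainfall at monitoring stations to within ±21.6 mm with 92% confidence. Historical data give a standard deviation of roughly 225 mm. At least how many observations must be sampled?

For a mean, the margin of error is E = z·σ/√n, so n = (zσ/E)².
At 92% confidence, z = 1.751.
n = (1.751 × 225 / 21.6)² = 332.68
Round up: n = 333.

333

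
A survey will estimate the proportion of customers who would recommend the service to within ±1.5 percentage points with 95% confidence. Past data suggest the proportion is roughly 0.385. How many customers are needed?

n = 4043

For a proportion with margin E = 0.015 at 95% confidence, z = 1.960.
n = p̂(1−p̂)(z/E)² = 0.385 × 0.615 × (1.960/0.015)² = 4042.64
Round up: n = 4043.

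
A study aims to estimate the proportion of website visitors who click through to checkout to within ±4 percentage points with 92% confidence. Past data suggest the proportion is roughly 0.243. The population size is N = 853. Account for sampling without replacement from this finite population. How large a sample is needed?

250

For a proportion with margin E = 0.04 at 92% confidence, z = 1.751.
n = p̂(1−p̂)(z/E)² = 0.243 × 0.757 × (1.751/0.04)² = 352.50 — call this n₀.
Finite-population correction with N = 853: n = n₀ / (1 + (n₀−1)/N) = 352.50 / 1.412 = 249.65
Round up: n = 250.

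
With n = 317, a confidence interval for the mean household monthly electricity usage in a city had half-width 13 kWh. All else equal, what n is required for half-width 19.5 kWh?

Margin of error scales as 1/√n, so n₂ = n₁·(E₁/E₂)².
n₂ = 317 × (13/19.5)² = 317 × 0.4444 = 140.87
Round up: n₂ = 141.

141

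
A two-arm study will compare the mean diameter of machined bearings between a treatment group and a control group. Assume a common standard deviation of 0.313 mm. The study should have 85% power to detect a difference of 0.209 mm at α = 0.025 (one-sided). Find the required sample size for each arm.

41 per group

For two equal groups, n per group = 2·((z_α + z_β)·σ/δ)².
z_α = 1.960; z_β = 1.036 (power 85%).
n = 2 × (2.996 × 0.313 / 0.209)² = 2 × 20.13 = 40.26
Round up: n = 41 per group.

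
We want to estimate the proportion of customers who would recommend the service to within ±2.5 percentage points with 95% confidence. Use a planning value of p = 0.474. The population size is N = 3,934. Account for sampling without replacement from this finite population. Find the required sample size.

1104

For a proportion with margin E = 0.025 at 95% confidence, z = 1.960.
n = p̂(1−p̂)(z/E)² = 0.474 × 0.526 × (1.960/0.025)² = 1532.48 — call this n₀.
Finite-population correction with N = 3,934: n = n₀ / (1 + (n₀−1)/N) = 1532.48 / 1.389 = 1103.30
Round up: n = 1104.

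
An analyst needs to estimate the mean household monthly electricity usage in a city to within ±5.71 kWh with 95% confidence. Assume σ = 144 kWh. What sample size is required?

2444

For a mean, the margin of error is E = z·σ/√n, so n = (zσ/E)².
At 95% confidence, z = 1.960.
n = (1.960 × 144 / 5.71)² = 2443.23
Round up: n = 2444.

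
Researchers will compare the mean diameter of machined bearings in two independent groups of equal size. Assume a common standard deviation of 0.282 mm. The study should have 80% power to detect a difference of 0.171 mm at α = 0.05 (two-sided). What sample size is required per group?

43 per group

For two equal groups, n per group = 2·((z_{α/2} + z_β)·σ/δ)².
z_{α/2} = 1.960; z_β = 0.842 (power 80%).
n = 2 × (2.802 × 0.282 / 0.171)² = 2 × 21.35 = 42.70
Round up: n = 43 per group.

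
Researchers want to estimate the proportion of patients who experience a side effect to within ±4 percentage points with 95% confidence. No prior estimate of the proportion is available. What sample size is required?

601

For a proportion with margin E = 0.04 at 95% confidence, z = 1.960.
With no prior estimate, use p = 0.5, which maximizes p(1−p) at 0.25.
n = 0.25 × (z/E)² = 0.25 × (1.960/0.04)² = 600.25
Round up: n = 601.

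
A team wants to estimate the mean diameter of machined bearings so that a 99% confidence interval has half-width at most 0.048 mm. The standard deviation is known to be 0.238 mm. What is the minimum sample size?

For a mean, the margin of error is E = z·σ/√n, so n = (zσ/E)².
At 99% confidence, z = 2.576.
n = (2.576 × 0.238 / 0.048)² = 163.14
Round up: n = 164.

164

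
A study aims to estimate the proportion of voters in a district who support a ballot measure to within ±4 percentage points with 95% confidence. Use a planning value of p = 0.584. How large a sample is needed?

For a proportion with margin E = 0.04 at 95% confidence, z = 1.960.
n = p̂(1−p̂)(z/E)² = 0.584 × 0.416 × (1.960/0.04)² = 583.31
Round up: n = 584.

584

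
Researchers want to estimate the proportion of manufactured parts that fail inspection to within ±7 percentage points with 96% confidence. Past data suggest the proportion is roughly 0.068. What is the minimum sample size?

For a proportion with margin E = 0.07 at 96% confidence, z = 2.054.
n = p̂(1−p̂)(z/E)² = 0.068 × 0.932 × (2.054/0.07)² = 54.57
Round up: n = 55.

55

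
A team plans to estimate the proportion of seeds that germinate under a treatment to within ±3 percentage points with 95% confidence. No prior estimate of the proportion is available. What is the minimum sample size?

1068

For a proportion with margin E = 0.03 at 95% confidence, z = 1.960.
With no prior estimate, use p = 0.5, which maximizes p(1−p) at 0.25.
n = 0.25 × (z/E)² = 0.25 × (1.960/0.03)² = 1067.11
Round up: n = 1068.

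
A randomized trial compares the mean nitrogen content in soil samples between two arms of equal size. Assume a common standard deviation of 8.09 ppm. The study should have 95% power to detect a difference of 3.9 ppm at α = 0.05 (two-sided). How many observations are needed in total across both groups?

For two equal groups, n per group = 2·((z_{α/2} + z_β)·σ/δ)².
z_{α/2} = 1.960; z_β = 1.645 (power 95%).
n = 2 × (3.605 × 8.09 / 3.9)² = 2 × 55.92 = 111.84
Round up: n = 112 per group.
Total across both groups: 2 × 112 = 224.

224 total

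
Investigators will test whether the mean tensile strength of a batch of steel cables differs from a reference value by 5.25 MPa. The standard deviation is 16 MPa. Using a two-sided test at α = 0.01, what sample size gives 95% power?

For a one-sample z-test, n = ((z_{α/2} + z_β)·σ/δ)².
z_{α/2} = 2.576 (two-sided α = 0.01); z_β = 1.645 (power 95% → β = 0.05).
n = (4.221 × 16 / 5.25)² = 165.48
Round up: n = 166.

166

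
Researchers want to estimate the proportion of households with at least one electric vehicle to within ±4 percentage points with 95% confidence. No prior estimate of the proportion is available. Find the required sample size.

For a proportion with margin E = 0.04 at 95% confidence, z = 1.960.
With no prior estimate, use p = 0.5, which maximizes p(1−p) at 0.25.
n = 0.25 × (z/E)² = 0.25 × (1.960/0.04)² = 600.25
Round up: n = 601.

n = 601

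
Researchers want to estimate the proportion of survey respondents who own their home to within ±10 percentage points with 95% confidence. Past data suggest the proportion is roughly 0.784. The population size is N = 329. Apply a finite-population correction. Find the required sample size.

55

For a proportion with margin E = 0.1 at 95% confidence, z = 1.960.
n = p̂(1−p̂)(z/E)² = 0.784 × 0.216 × (1.960/0.1)² = 65.06 — call this n₀.
Finite-population correction with N = 329: n = n₀ / (1 + (n₀−1)/N) = 65.06 / 1.195 = 54.44
Round up: n = 55.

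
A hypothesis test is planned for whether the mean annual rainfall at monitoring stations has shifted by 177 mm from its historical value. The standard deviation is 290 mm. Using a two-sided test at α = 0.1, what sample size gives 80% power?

17

For a one-sample z-test, n = ((z_{α/2} + z_β)·σ/δ)².
z_{α/2} = 1.645 (two-sided α = 0.1); z_β = 0.842 (power 80% → β = 0.2).
n = (2.487 × 290 / 177)² = 16.60
Round up: n = 17.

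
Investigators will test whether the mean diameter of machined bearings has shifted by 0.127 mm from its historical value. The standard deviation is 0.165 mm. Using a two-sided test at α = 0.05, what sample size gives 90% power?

18

For a one-sample z-test, n = ((z_{α/2} + z_β)·σ/δ)².
z_{α/2} = 1.960 (two-sided α = 0.05); z_β = 1.282 (power 90% → β = 0.1).
n = (3.242 × 0.165 / 0.127)² = 17.74
Round up: n = 18.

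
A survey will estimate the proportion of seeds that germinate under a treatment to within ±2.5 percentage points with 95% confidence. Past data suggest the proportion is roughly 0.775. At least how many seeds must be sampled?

For a proportion with margin E = 0.025 at 95% confidence, z = 1.960.
n = p̂(1−p̂)(z/E)² = 0.775 × 0.225 × (1.960/0.025)² = 1071.81
Round up: n = 1072.

1072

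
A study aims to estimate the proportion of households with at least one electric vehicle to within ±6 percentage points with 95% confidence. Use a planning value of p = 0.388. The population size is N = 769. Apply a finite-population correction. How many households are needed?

For a proportion with margin E = 0.06 at 95% confidence, z = 1.960.
n = p̂(1−p̂)(z/E)² = 0.388 × 0.612 × (1.960/0.06)² = 253.39 — call this n₀.
Finite-population correction with N = 769: n = n₀ / (1 + (n₀−1)/N) = 253.39 / 1.328 = 190.81
Round up: n = 191.

191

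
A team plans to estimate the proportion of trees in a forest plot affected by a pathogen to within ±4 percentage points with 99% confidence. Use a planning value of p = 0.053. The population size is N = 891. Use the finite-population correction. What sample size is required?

For a proportion with margin E = 0.04 at 99% confidence, z = 2.576.
n = p̂(1−p̂)(z/E)² = 0.053 × 0.947 × (2.576/0.04)² = 208.16 — call this n₀.
Finite-population correction with N = 891: n = n₀ / (1 + (n₀−1)/N) = 208.16 / 1.233 = 168.82
Round up: n = 169.

n = 169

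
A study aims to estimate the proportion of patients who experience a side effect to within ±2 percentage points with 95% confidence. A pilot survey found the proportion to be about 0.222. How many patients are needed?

1659

For a proportion with margin E = 0.02 at 95% confidence, z = 1.960.
n = p̂(1−p̂)(z/E)² = 0.222 × 0.778 × (1.960/0.02)² = 1658.76
Round up: n = 1659.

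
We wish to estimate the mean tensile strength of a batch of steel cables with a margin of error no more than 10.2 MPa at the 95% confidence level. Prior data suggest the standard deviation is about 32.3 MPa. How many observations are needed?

For a mean, the margin of error is E = z·σ/√n, so n = (zσ/E)².
At 95% confidence, z = 1.960.
n = (1.960 × 32.3 / 10.2)² = 38.52
Round up: n = 39.

39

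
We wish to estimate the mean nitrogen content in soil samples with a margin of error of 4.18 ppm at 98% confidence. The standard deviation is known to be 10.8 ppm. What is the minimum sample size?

For a mean, the margin of error is E = z·σ/√n, so n = (zσ/E)².
At 98% confidence, z = 2.326.
n = (2.326 × 10.8 / 4.18)² = 36.12
Round up: n = 37.

37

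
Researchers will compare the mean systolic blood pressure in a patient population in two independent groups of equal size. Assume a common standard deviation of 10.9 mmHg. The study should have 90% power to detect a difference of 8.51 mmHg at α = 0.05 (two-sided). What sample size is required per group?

For two equal groups, n per group = 2·((z_{α/2} + z_β)·σ/δ)².
z_{α/2} = 1.960; z_β = 1.282 (power 90%).
n = 2 × (3.242 × 10.9 / 8.51)² = 2 × 17.24 = 34.48
Round up: n = 35 per group.

35 per group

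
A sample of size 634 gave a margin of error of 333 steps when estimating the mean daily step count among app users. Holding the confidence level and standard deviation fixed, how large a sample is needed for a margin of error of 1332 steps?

Margin of error scales as 1/√n, so n₂ = n₁·(E₁/E₂)².
n₂ = 634 × (333/1332)² = 634 × 0.0625 = 39.62
Round up: n₂ = 40.

40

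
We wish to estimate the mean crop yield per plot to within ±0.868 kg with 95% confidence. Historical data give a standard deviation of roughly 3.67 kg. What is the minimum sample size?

69

For a mean, the margin of error is E = z·σ/√n, so n = (zσ/E)².
At 95% confidence, z = 1.960.
n = (1.960 × 3.67 / 0.868)² = 68.68
Round up: n = 69.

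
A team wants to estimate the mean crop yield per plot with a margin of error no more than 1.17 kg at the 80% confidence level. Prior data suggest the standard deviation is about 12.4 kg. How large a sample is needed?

185

For a mean, the margin of error is E = z·σ/√n, so n = (zσ/E)².
At 80% confidence, z = 1.282.
n = (1.282 × 12.4 / 1.17)² = 184.61
Round up: n = 185.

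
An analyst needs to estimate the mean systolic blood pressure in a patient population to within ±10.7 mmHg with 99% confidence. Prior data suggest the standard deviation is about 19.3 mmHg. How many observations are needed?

For a mean, the margin of error is E = z·σ/√n, so n = (zσ/E)².
At 99% confidence, z = 2.576.
n = (2.576 × 19.3 / 10.7)² = 21.59
Round up: n = 22.

22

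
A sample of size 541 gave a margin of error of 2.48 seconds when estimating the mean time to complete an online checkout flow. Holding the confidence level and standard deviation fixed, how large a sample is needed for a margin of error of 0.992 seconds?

3382

Margin of error scales as 1/√n, so n₂ = n₁·(E₁/E₂)².
n₂ = 541 × (2.48/0.992)² = 541 × 6.25 = 3381.25
Round up: n₂ = 3382.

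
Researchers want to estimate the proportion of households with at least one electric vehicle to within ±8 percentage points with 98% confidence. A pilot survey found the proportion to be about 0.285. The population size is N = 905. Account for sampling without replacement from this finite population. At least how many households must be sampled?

For a proportion with margin E = 0.08 at 98% confidence, z = 2.326.
n = p̂(1−p̂)(z/E)² = 0.285 × 0.715 × (2.326/0.08)² = 172.26 — call this n₀.
Finite-population correction with N = 905: n = n₀ / (1 + (n₀−1)/N) = 172.26 / 1.189 = 144.88
Round up: n = 145.

145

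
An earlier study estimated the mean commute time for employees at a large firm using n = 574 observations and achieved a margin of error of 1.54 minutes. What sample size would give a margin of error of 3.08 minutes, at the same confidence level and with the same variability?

144

Margin of error scales as 1/√n, so n₂ = n₁·(E₁/E₂)².
n₂ = 574 × (1.54/3.08)² = 574 × 0.25 = 143.50
Round up: n₂ = 144.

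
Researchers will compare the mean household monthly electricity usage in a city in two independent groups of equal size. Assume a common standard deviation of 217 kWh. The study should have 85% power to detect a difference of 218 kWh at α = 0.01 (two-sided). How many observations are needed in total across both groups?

52 total

For two equal groups, n per group = 2·((z_{α/2} + z_β)·σ/δ)².
z_{α/2} = 2.576; z_β = 1.036 (power 85%).
n = 2 × (3.612 × 217 / 218)² = 2 × 12.93 = 25.86
Round up: n = 26 per group.
Total across both groups: 2 × 26 = 52.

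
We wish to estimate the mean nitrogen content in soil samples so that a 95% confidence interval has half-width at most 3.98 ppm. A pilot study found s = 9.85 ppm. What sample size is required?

n = 24

For a mean, the margin of error is E = z·σ/√n, so n = (zσ/E)².
At 95% confidence, z = 1.960.
n = (1.960 × 9.85 / 3.98)² = 23.53
Round up: n = 24.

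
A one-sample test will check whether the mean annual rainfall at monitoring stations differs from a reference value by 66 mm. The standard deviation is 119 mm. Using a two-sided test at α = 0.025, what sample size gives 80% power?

n = 31

For a one-sample z-test, n = ((z_{α/2} + z_β)·σ/δ)².
z_{α/2} = 2.241 (two-sided α = 0.025); z_β = 0.842 (power 80% → β = 0.2).
n = (3.083 × 119 / 66)² = 30.90
Round up: n = 31.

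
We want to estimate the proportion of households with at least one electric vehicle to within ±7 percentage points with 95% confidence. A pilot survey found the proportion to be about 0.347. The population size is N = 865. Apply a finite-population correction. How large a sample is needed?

For a proportion with margin E = 0.07 at 95% confidence, z = 1.960.
n = p̂(1−p̂)(z/E)² = 0.347 × 0.653 × (1.960/0.07)² = 177.65 — call this n₀.
Finite-population correction with N = 865: n = n₀ / (1 + (n₀−1)/N) = 177.65 / 1.204 = 147.55
Round up: n = 148.

148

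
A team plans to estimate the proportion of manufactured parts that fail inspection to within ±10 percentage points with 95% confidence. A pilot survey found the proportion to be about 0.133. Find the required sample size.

For a proportion with margin E = 0.1 at 95% confidence, z = 1.960.
n = p̂(1−p̂)(z/E)² = 0.133 × 0.867 × (1.960/0.1)² = 44.30
Round up: n = 45.

45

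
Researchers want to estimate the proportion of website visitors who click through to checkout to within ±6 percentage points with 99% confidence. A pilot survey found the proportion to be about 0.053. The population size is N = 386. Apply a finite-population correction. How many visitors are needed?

For a proportion with margin E = 0.06 at 99% confidence, z = 2.576.
n = p̂(1−p̂)(z/E)² = 0.053 × 0.947 × (2.576/0.06)² = 92.52 — call this n₀.
Finite-population correction with N = 386: n = n₀ / (1 + (n₀−1)/N) = 92.52 / 1.237 = 74.79
Round up: n = 75.

75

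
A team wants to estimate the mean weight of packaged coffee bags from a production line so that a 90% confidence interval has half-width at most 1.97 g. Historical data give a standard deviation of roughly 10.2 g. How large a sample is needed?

For a mean, the margin of error is E = z·σ/√n, so n = (zσ/E)².
At 90% confidence, z = 1.645.
n = (1.645 × 10.2 / 1.97)² = 72.54
Round up: n = 73.

73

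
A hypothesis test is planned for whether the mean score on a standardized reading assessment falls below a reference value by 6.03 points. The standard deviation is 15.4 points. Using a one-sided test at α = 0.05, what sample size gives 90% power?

For a one-sample z-test, n = ((z_α + z_β)·σ/δ)².
z_α = 1.645 (one-sided α = 0.05); z_β = 1.282 (power 90% → β = 0.1).
n = (2.927 × 15.4 / 6.03)² = 55.88
Round up: n = 56.

56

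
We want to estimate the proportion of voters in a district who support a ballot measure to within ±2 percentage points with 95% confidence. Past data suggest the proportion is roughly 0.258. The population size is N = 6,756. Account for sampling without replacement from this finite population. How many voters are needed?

For a proportion with margin E = 0.02 at 95% confidence, z = 1.960.
n = p̂(1−p̂)(z/E)² = 0.258 × 0.742 × (1.960/0.02)² = 1838.55 — call this n₀.
Finite-population correction with N = 6,756: n = n₀ / (1 + (n₀−1)/N) = 1838.55 / 1.272 = 1445.40
Round up: n = 1446.

1446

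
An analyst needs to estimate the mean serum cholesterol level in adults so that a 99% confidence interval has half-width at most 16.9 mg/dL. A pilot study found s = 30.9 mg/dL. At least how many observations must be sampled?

23

For a mean, the margin of error is E = z·σ/√n, so n = (zσ/E)².
At 99% confidence, z = 2.576.
n = (2.576 × 30.9 / 16.9)² = 22.18
Round up: n = 23.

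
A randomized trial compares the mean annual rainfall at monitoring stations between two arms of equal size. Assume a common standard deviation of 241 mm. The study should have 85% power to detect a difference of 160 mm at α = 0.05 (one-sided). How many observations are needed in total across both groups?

66 total

For two equal groups, n per group = 2·((z_α + z_β)·σ/δ)².
z_α = 1.645; z_β = 1.036 (power 85%).
n = 2 × (2.681 × 241 / 160)² = 2 × 16.31 = 32.62
Round up: n = 33 per group.
Total across both groups: 2 × 33 = 66.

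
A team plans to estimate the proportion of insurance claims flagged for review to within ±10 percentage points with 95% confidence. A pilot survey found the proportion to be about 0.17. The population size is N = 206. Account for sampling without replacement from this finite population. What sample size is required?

44

For a proportion with margin E = 0.1 at 95% confidence, z = 1.960.
n = p̂(1−p̂)(z/E)² = 0.17 × 0.83 × (1.960/0.1)² = 54.20 — call this n₀.
Finite-population correction with N = 206: n = n₀ / (1 + (n₀−1)/N) = 54.20 / 1.258 = 43.08
Round up: n = 44.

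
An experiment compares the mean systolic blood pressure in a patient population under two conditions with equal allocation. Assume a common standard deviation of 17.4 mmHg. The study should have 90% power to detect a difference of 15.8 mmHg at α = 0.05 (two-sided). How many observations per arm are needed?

For two equal groups, n per group = 2·((z_{α/2} + z_β)·σ/δ)².
z_{α/2} = 1.960; z_β = 1.282 (power 90%).
n = 2 × (3.242 × 17.4 / 15.8)² = 2 × 12.75 = 25.50
Round up: n = 26 per group.

26 per group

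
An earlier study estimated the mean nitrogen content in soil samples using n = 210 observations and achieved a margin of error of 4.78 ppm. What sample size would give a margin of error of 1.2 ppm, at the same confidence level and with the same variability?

Margin of error scales as 1/√n, so n₂ = n₁·(E₁/E₂)².
n₂ = 210 × (4.78/1.2)² = 210 × 15.87 = 3332.70
Round up: n₂ = 3333.

n = 3333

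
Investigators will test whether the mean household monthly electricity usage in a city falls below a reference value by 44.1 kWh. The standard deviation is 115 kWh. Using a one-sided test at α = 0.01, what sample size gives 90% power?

89

For a one-sample z-test, n = ((z_α + z_β)·σ/δ)².
z_α = 2.326 (one-sided α = 0.01); z_β = 1.282 (power 90% → β = 0.1).
n = (3.608 × 115 / 44.1)² = 88.52
Round up: n = 89.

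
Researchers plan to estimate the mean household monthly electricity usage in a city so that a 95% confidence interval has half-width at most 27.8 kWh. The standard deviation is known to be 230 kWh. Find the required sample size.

263

For a mean, the margin of error is E = z·σ/√n, so n = (zσ/E)².
At 95% confidence, z = 1.960.
n = (1.960 × 230 / 27.8)² = 262.95
Round up: n = 263.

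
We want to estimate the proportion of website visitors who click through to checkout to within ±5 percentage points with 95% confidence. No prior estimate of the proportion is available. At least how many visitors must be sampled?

For a proportion with margin E = 0.05 at 95% confidence, z = 1.960.
With no prior estimate, use p = 0.5, which maximizes p(1−p) at 0.25.
n = 0.25 × (z/E)² = 0.25 × (1.960/0.05)² = 384.16
Round up: n = 385.

385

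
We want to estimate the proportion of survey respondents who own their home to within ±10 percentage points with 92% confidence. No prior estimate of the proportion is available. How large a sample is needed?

For a proportion with margin E = 0.1 at 92% confidence, z = 1.751.
With no prior estimate, use p = 0.5, which maximizes p(1−p) at 0.25.
n = 0.25 × (z/E)² = 0.25 × (1.751/0.1)² = 76.65
Round up: n = 77.

77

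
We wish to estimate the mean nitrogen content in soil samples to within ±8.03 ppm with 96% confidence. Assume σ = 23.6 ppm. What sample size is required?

37

For a mean, the margin of error is E = z·σ/√n, so n = (zσ/E)².
At 96% confidence, z = 2.054.
n = (2.054 × 23.6 / 8.03)² = 36.44
Round up: n = 37.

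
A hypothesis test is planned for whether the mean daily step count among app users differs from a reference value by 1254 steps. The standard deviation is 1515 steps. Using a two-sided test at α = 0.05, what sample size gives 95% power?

For a one-sample z-test, n = ((z_{α/2} + z_β)·σ/δ)².
z_{α/2} = 1.960 (two-sided α = 0.05); z_β = 1.645 (power 95% → β = 0.05).
n = (3.605 × 1515 / 1254)² = 18.97
Round up: n = 19.

n = 19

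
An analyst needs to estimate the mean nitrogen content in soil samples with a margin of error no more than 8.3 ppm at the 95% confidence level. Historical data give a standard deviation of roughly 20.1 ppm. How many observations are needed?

23

For a mean, the margin of error is E = z·σ/√n, so n = (zσ/E)².
At 95% confidence, z = 1.960.
n = (1.960 × 20.1 / 8.3)² = 22.53
Round up: n = 23.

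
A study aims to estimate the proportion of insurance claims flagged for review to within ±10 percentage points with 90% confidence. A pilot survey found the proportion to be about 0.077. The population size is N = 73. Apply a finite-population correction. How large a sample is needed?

16

For a proportion with margin E = 0.1 at 90% confidence, z = 1.645.
n = p̂(1−p̂)(z/E)² = 0.077 × 0.923 × (1.645/0.1)² = 19.23 — call this n₀.
Finite-population correction with N = 73: n = n₀ / (1 + (n₀−1)/N) = 19.23 / 1.25 = 15.38
Round up: n = 16.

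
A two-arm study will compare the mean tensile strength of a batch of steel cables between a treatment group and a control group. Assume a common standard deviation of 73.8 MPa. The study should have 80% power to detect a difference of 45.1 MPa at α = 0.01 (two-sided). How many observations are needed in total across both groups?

For two equal groups, n per group = 2·((z_{α/2} + z_β)·σ/δ)².
z_{α/2} = 2.576; z_β = 0.842 (power 80%).
n = 2 × (3.418 × 73.8 / 45.1)² = 2 × 31.28 = 62.56
Round up: n = 63 per group.
Total across both groups: 2 × 63 = 126.

126 total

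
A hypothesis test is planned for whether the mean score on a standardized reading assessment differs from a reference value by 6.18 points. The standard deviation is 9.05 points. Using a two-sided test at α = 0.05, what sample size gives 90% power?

n = 23

For a one-sample z-test, n = ((z_{α/2} + z_β)·σ/δ)².
z_{α/2} = 1.960 (two-sided α = 0.05); z_β = 1.282 (power 90% → β = 0.1).
n = (3.242 × 9.05 / 6.18)² = 22.54
Round up: n = 23.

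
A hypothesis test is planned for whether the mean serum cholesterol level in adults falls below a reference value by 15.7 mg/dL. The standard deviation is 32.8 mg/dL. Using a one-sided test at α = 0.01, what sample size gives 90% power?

For a one-sample z-test, n = ((z_α + z_β)·σ/δ)².
z_α = 2.326 (one-sided α = 0.01); z_β = 1.282 (power 90% → β = 0.1).
n = (3.608 × 32.8 / 15.7)² = 56.82
Round up: n = 57.

57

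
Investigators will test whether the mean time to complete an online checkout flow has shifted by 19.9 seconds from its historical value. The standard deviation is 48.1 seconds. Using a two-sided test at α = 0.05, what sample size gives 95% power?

n = 76

For a one-sample z-test, n = ((z_{α/2} + z_β)·σ/δ)².
z_{α/2} = 1.960 (two-sided α = 0.05); z_β = 1.645 (power 95% → β = 0.05).
n = (3.605 × 48.1 / 19.9)² = 75.93
Round up: n = 76.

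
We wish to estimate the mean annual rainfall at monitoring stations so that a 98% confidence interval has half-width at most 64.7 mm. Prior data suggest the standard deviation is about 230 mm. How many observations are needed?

For a mean, the margin of error is E = z·σ/√n, so n = (zσ/E)².
At 98% confidence, z = 2.326.
n = (2.326 × 230 / 64.7)² = 68.37
Round up: n = 69.

69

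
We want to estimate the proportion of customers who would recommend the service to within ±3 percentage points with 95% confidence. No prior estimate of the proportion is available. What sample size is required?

1068

For a proportion with margin E = 0.03 at 95% confidence, z = 1.960.
With no prior estimate, use p = 0.5, which maximizes p(1−p) at 0.25.
n = 0.25 × (z/E)² = 0.25 × (1.960/0.03)² = 1067.11
Round up: n = 1068.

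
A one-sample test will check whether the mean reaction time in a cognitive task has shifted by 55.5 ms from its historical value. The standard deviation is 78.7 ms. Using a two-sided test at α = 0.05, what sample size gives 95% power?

For a one-sample z-test, n = ((z_{α/2} + z_β)·σ/δ)².
z_{α/2} = 1.960 (two-sided α = 0.05); z_β = 1.645 (power 95% → β = 0.05).
n = (3.605 × 78.7 / 55.5)² = 26.13
Round up: n = 27.

27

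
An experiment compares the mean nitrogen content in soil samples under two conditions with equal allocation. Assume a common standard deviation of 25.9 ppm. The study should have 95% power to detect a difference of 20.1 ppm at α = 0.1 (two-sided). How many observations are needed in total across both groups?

72 total

For two equal groups, n per group = 2·((z_{α/2} + z_β)·σ/δ)².
z_{α/2} = 1.645; z_β = 1.645 (power 95%).
n = 2 × (3.290 × 25.9 / 20.1)² = 2 × 17.97 = 35.94
Round up: n = 36 per group.
Total across both groups: 2 × 36 = 72.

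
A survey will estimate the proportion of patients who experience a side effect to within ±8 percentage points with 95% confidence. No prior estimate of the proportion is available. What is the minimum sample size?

151

For a proportion with margin E = 0.08 at 95% confidence, z = 1.960.
With no prior estimate, use p = 0.5, which maximizes p(1−p) at 0.25.
n = 0.25 × (z/E)² = 0.25 × (1.960/0.08)² = 150.06
Round up: n = 151.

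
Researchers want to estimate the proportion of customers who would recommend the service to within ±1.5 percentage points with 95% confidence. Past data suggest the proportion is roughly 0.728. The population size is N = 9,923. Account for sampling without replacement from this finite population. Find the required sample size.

n = 2522

For a proportion with margin E = 0.015 at 95% confidence, z = 1.960.
n = p̂(1−p̂)(z/E)² = 0.728 × 0.272 × (1.960/0.015)² = 3380.88 — call this n₀.
Finite-population correction with N = 9,923: n = n₀ / (1 + (n₀−1)/N) = 3380.88 / 1.341 = 2521.16
Round up: n = 2522.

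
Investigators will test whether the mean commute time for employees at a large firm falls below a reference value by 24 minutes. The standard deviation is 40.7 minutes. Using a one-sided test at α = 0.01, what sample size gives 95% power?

n = 46

For a one-sample z-test, n = ((z_α + z_β)·σ/δ)².
z_α = 2.326 (one-sided α = 0.01); z_β = 1.645 (power 95% → β = 0.05).
n = (3.971 × 40.7 / 24)² = 45.35
Round up: n = 46.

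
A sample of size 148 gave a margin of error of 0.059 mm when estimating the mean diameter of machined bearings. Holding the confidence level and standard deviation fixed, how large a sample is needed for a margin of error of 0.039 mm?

Margin of error scales as 1/√n, so n₂ = n₁·(E₁/E₂)².
n₂ = 148 × (0.059/0.039)² = 148 × 2.289 = 338.77
Round up: n₂ = 339.

339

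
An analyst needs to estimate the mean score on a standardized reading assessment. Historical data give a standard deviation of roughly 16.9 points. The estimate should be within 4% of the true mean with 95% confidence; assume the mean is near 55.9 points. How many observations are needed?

220

For a mean, the margin of error is E = z·σ/√n, so n = (zσ/E)².
At 95% confidence, z = 1.960.
E = 4% of 55.9 = 2.236 points.
n = (1.960 × 16.9 / 2.236)² = 219.45
Round up: n = 220.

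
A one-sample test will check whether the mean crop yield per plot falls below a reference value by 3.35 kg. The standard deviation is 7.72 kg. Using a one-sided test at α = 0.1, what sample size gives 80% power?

For a one-sample z-test, n = ((z_α + z_β)·σ/δ)².
z_α = 1.282 (one-sided α = 0.1); z_β = 0.842 (power 80% → β = 0.2).
n = (2.124 × 7.72 / 3.35)² = 23.96
Round up: n = 24.

n = 24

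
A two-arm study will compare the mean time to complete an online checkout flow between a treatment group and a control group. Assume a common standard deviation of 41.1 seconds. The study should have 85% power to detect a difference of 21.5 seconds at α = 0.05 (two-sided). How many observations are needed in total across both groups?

For two equal groups, n per group = 2·((z_{α/2} + z_β)·σ/δ)².
z_{α/2} = 1.960; z_β = 1.036 (power 85%).
n = 2 × (2.996 × 41.1 / 21.5)² = 2 × 32.80 = 65.60
Round up: n = 66 per group.
Total across both groups: 2 × 66 = 132.

132 total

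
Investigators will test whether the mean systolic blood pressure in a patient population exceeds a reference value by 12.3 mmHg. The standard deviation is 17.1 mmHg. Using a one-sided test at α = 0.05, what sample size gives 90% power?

For a one-sample z-test, n = ((z_α + z_β)·σ/δ)².
z_α = 1.645 (one-sided α = 0.05); z_β = 1.282 (power 90% → β = 0.1).
n = (2.927 × 17.1 / 12.3)² = 16.56
Round up: n = 17.

17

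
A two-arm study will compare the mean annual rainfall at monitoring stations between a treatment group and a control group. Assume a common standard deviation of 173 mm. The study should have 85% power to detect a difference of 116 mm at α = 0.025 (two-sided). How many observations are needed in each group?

For two equal groups, n per group = 2·((z_{α/2} + z_β)·σ/δ)².
z_{α/2} = 2.241; z_β = 1.036 (power 85%).
n = 2 × (3.277 × 173 / 116)² = 2 × 23.89 = 47.78
Round up: n = 48 per group.

48 per group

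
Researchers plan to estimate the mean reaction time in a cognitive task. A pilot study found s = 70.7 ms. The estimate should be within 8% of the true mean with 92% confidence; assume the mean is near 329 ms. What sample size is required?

23

For a mean, the margin of error is E = z·σ/√n, so n = (zσ/E)².
At 92% confidence, z = 1.751.
E = 8% of 329 = 26.32 ms.
n = (1.751 × 70.7 / 26.32)² = 22.12
Round up: n = 23.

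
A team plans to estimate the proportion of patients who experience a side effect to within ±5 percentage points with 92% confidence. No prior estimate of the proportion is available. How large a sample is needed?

For a proportion with margin E = 0.05 at 92% confidence, z = 1.751.
With no prior estimate, use p = 0.5, which maximizes p(1−p) at 0.25.
n = 0.25 × (z/E)² = 0.25 × (1.751/0.05)² = 306.60
Round up: n = 307.

307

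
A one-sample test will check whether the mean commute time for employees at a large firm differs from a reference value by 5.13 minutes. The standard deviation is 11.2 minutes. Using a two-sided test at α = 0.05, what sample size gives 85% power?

43

For a one-sample z-test, n = ((z_{α/2} + z_β)·σ/δ)².
z_{α/2} = 1.960 (two-sided α = 0.05); z_β = 1.036 (power 85% → β = 0.15).
n = (2.996 × 11.2 / 5.13)² = 42.78
Round up: n = 43.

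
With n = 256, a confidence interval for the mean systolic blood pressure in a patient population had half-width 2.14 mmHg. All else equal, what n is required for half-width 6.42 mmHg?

29

Margin of error scales as 1/√n, so n₂ = n₁·(E₁/E₂)².
n₂ = 256 × (2.14/6.42)² = 256 × 0.1111 = 28.44
Round up: n₂ = 29.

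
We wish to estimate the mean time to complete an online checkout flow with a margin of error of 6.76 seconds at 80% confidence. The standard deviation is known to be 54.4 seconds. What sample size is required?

107

For a mean, the margin of error is E = z·σ/√n, so n = (zσ/E)².
At 80% confidence, z = 1.282.
n = (1.282 × 54.4 / 6.76)² = 106.43
Round up: n = 107.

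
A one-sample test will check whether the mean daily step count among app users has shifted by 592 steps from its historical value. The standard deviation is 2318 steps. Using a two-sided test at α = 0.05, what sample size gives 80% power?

For a one-sample z-test, n = ((z_{α/2} + z_β)·σ/δ)².
z_{α/2} = 1.960 (two-sided α = 0.05); z_β = 0.842 (power 80% → β = 0.2).
n = (2.802 × 2318 / 592)² = 120.37
Round up: n = 121.

121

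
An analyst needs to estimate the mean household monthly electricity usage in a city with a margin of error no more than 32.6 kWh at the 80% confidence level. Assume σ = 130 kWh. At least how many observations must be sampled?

27

For a mean, the margin of error is E = z·σ/√n, so n = (zσ/E)².
At 80% confidence, z = 1.282.
n = (1.282 × 130 / 32.6)² = 26.14
Round up: n = 27.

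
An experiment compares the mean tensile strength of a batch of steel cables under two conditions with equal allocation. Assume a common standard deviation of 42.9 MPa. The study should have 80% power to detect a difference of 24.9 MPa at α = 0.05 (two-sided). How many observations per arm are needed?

47 per group

For two equal groups, n per group = 2·((z_{α/2} + z_β)·σ/δ)².
z_{α/2} = 1.960; z_β = 0.842 (power 80%).
n = 2 × (2.802 × 42.9 / 24.9)² = 2 × 23.31 = 46.62
Round up: n = 47 per group.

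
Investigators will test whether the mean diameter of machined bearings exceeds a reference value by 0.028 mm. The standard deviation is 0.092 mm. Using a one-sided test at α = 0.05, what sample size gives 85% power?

78

For a one-sample z-test, n = ((z_α + z_β)·σ/δ)².
z_α = 1.645 (one-sided α = 0.05); z_β = 1.036 (power 85% → β = 0.15).
n = (2.681 × 0.092 / 0.028)² = 77.60
Round up: n = 78.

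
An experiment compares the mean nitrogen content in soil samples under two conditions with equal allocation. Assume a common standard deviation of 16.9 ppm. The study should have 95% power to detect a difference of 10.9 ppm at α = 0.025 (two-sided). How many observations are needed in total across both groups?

146 total

For two equal groups, n per group = 2·((z_{α/2} + z_β)·σ/δ)².
z_{α/2} = 2.241; z_β = 1.645 (power 95%).
n = 2 × (3.886 × 16.9 / 10.9)² = 2 × 36.30 = 72.60
Round up: n = 73 per group.
Total across both groups: 2 × 73 = 146.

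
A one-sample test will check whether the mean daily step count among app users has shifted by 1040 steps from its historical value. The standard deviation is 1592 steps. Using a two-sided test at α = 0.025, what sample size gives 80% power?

23

For a one-sample z-test, n = ((z_{α/2} + z_β)·σ/δ)².
z_{α/2} = 2.241 (two-sided α = 0.025); z_β = 0.842 (power 80% → β = 0.2).
n = (3.083 × 1592 / 1040)² = 22.27
Round up: n = 23.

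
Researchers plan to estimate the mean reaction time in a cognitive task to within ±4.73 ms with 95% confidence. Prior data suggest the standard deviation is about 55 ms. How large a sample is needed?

520

For a mean, the margin of error is E = z·σ/√n, so n = (zσ/E)².
At 95% confidence, z = 1.960.
n = (1.960 × 55 / 4.73)² = 519.42
Round up: n = 520.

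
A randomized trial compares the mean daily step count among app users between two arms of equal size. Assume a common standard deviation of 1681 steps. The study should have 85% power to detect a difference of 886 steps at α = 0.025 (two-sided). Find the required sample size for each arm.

For two equal groups, n per group = 2·((z_{α/2} + z_β)·σ/δ)².
z_{α/2} = 2.241; z_β = 1.036 (power 85%).
n = 2 × (3.277 × 1681 / 886)² = 2 × 38.66 = 77.32
Round up: n = 78 per group.

78 per group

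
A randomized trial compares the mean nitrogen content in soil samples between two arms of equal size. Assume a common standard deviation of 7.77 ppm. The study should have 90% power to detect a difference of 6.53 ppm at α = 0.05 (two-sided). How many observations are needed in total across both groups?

For two equal groups, n per group = 2·((z_{α/2} + z_β)·σ/δ)².
z_{α/2} = 1.960; z_β = 1.282 (power 90%).
n = 2 × (3.242 × 7.77 / 6.53)² = 2 × 14.88 = 29.76
Round up: n = 30 per group.
Total across both groups: 2 × 30 = 60.

60 total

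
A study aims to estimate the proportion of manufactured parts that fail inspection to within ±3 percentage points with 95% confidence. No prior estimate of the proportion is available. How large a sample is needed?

n = 1068

For a proportion with margin E = 0.03 at 95% confidence, z = 1.960.
With no prior estimate, use p = 0.5, which maximizes p(1−p) at 0.25.
n = 0.25 × (z/E)² = 0.25 × (1.960/0.03)² = 1067.11
Round up: n = 1068.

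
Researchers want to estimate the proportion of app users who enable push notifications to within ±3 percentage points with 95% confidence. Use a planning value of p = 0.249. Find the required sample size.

799

For a proportion with margin E = 0.03 at 95% confidence, z = 1.960.
n = p̂(1−p̂)(z/E)² = 0.249 × 0.751 × (1.960/0.03)² = 798.19
Round up: n = 799.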